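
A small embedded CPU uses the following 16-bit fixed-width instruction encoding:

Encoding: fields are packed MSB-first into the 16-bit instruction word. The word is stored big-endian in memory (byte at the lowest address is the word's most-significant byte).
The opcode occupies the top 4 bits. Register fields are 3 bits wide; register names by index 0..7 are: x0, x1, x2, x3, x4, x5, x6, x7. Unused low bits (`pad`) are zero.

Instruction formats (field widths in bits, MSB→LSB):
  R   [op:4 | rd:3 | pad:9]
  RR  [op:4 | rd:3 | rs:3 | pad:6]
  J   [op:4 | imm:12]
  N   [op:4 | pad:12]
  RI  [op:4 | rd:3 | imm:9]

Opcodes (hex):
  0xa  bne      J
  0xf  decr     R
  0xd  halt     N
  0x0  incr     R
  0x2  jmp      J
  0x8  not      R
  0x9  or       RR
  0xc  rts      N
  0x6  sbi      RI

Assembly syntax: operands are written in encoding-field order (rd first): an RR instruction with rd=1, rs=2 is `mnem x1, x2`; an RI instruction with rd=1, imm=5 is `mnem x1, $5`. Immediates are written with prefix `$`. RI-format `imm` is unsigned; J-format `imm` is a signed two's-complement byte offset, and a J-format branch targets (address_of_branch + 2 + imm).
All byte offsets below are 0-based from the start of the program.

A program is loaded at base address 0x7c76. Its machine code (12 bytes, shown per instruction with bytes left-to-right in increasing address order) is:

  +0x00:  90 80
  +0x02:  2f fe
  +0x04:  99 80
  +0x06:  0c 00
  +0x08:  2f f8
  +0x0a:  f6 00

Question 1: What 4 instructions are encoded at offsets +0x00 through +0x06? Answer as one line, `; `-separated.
or x0, x2; jmp $-2; or x4, x6; incr x6

@+00  big-endian(90 80) = 0x9080
  opcode bits[15:12]=0x9: or/RR
  rd@[11:9]=0x0 ⇒ x0
  rs@[8:6]=0x2 ⇒ x2
@+02  big-endian(2f fe) = 0x2ffe
  opcode bits[15:12]=0x2: jmp/J
  imm@[11:0]=0xffe (s12→-2) ⇒ $-2
@+04  big-endian(99 80) = 0x9980
  opcode bits[15:12]=0x9: or/RR
  rd@[11:9]=0x4 ⇒ x4
  rs@[8:6]=0x6 ⇒ x6
@+06  big-endian(0c 00) = 0x0c00
  opcode bits[15:12]=0x0: incr/R
  rd@[11:9]=0x6 ⇒ x6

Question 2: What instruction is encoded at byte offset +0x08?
[08] 2f f8 → 0x2ff8
  top 4b → 0x2 → jmp [J]
  imm@[11:0]=0xff8 (s12→-8) ⇒ $-8

jmp $-8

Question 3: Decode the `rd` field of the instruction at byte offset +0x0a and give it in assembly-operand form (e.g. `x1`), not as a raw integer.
x3

@+0a  big-endian(f6 00) = 0xf600
  op=0xf600>>12=0xf ⇒ decr (R)
  [11:9] rd=3 = x3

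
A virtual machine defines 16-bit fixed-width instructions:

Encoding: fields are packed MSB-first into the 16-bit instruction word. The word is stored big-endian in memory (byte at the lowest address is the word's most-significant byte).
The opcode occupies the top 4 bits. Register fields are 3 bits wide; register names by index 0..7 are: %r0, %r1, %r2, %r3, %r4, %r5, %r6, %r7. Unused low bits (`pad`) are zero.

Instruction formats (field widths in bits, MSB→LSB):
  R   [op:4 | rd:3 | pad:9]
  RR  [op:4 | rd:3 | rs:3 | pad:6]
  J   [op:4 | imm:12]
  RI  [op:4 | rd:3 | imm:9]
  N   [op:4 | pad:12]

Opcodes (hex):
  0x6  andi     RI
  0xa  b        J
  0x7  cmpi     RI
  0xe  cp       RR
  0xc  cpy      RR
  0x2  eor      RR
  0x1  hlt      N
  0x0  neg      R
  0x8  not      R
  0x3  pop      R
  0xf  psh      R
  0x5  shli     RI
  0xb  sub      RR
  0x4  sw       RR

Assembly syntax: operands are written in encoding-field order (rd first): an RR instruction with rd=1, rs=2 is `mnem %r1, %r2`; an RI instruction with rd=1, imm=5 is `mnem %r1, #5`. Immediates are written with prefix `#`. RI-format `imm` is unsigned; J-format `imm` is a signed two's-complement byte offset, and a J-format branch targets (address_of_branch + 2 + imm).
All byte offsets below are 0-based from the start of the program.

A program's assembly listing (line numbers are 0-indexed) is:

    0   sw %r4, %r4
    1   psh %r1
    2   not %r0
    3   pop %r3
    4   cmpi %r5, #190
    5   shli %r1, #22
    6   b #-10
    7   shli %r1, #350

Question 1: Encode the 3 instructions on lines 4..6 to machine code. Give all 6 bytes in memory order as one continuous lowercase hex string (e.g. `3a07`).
7abe5216aff6

line 4 (cmpi): pack op=0x7:4|rd=5:3|imm=190:9 = 0x7abe; big→ 7a be
line 5 (shli): pack op=0x5:4|rd=1:3|imm=22:9 = 0x5216; big→ 52 16
line 6 (b): pack op=0xa:4|imm=-10:12 = 0xaff6; big→ af f6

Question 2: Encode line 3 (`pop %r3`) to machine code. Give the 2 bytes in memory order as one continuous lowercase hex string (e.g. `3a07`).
3600

L3: pop op=0x3:4|rd=3:3|pad=0:9 ⇒ 0x3600 ⇒ big 36 00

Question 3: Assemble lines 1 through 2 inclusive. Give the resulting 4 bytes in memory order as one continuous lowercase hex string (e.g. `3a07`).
f2008000

L1: psh op=0xf:4|rd=1:3|pad=0:9 ⇒ 0xf200 ⇒ big f2 00
L2: not op=0x8:4|rd=0:3|pad=0:9 ⇒ 0x8000 ⇒ big 80 00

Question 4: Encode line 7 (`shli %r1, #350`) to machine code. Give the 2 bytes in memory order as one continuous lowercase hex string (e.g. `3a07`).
7. shli fields op=0x5:4|rd=1:3|imm=350:9 → word 535eh → 53 5e

535e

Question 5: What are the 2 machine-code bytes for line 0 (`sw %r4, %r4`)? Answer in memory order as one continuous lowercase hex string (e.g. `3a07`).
L0: sw op=0x4:4|rd=4:3|rs=4:3|pad=0:6 ⇒ 0x4900 ⇒ big 49 00

4900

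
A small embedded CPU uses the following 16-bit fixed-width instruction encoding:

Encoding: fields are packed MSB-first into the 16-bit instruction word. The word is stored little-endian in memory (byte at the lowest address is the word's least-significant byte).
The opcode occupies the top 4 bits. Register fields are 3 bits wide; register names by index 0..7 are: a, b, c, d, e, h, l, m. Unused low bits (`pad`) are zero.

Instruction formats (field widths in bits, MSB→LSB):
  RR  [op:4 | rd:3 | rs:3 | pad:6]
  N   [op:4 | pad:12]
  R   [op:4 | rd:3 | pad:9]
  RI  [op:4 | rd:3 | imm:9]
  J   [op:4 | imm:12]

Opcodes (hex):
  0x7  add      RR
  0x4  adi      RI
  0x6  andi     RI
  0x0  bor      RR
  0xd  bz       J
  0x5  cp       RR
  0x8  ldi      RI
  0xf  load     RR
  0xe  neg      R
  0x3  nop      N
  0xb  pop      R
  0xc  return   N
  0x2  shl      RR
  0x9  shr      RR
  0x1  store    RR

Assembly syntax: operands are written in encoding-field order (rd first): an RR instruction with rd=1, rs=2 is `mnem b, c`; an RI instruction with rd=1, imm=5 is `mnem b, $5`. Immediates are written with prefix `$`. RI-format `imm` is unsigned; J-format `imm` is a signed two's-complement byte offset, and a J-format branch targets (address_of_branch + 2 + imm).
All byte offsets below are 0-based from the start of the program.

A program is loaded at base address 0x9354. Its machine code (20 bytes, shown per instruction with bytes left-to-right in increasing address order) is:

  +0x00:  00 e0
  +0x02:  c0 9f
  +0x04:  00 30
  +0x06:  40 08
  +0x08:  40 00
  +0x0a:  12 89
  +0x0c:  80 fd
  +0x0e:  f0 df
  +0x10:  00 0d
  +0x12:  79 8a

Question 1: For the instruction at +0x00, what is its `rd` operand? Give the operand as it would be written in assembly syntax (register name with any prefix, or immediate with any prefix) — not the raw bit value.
+0x00: 00 e0 ⇒ word 0xe000 (little)
  opcode bits[15:12]=0xe: neg/R
  [11:9] rd=0 = a

a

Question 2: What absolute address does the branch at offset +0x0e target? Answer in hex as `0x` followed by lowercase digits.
0x9354

off 0x0e: read f0 df as little → 0xdff0
  top 4b → 0xd → bz [J]
  imm@[11:0]=0xff0 (s12→-16) ⇒ $-16
  target = base 0x9354 + off 0x0e + 2 + imm -16 = 0x9354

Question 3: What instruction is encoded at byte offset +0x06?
off 0x06: read 40 08 as little → 0x0840
  op=0x0840>>12=0x0 ⇒ bor (RR)
  rd: (w>>9)&0x7=0x4 → e
  rs: (w>>6)&0x7=0x1 → b

bor e, b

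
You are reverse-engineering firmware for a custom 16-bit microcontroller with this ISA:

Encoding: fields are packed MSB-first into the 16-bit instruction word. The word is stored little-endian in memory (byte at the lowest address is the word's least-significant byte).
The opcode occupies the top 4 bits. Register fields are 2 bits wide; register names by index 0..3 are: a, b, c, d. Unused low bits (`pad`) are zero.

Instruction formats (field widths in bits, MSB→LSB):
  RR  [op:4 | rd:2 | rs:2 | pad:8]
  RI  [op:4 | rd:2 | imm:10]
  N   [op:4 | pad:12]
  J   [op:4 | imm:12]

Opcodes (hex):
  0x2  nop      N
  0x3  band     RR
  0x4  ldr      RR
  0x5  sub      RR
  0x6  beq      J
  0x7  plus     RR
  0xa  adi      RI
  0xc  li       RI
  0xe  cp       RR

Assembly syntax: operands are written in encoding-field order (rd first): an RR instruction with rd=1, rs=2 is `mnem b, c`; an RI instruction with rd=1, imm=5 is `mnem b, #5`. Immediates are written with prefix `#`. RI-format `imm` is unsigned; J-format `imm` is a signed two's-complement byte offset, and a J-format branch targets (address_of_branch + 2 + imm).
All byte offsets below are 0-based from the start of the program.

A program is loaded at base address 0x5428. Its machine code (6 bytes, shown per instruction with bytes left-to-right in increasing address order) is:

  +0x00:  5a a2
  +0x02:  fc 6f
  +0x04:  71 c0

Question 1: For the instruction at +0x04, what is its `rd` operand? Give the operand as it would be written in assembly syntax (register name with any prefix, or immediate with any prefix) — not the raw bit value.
[04] 71 c0 → 0xc071
  op=0xc071>>12=0xc ⇒ li (RI)
  rd: (w>>10)&0x3=0x0 → a
  imm: (w>>0)&0x3ff=0x71 → #113

a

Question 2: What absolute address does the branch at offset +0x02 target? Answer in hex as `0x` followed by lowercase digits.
0x5428

off 0x02: read fc 6f as little → 0x6ffc
  top 4b → 0x6 → beq [J]
  imm: (w>>0)&0xfff=0xffc (s12→-4) → #-4
  target = base 0x5428 + off 0x02 + 2 + imm -4 = 0x5428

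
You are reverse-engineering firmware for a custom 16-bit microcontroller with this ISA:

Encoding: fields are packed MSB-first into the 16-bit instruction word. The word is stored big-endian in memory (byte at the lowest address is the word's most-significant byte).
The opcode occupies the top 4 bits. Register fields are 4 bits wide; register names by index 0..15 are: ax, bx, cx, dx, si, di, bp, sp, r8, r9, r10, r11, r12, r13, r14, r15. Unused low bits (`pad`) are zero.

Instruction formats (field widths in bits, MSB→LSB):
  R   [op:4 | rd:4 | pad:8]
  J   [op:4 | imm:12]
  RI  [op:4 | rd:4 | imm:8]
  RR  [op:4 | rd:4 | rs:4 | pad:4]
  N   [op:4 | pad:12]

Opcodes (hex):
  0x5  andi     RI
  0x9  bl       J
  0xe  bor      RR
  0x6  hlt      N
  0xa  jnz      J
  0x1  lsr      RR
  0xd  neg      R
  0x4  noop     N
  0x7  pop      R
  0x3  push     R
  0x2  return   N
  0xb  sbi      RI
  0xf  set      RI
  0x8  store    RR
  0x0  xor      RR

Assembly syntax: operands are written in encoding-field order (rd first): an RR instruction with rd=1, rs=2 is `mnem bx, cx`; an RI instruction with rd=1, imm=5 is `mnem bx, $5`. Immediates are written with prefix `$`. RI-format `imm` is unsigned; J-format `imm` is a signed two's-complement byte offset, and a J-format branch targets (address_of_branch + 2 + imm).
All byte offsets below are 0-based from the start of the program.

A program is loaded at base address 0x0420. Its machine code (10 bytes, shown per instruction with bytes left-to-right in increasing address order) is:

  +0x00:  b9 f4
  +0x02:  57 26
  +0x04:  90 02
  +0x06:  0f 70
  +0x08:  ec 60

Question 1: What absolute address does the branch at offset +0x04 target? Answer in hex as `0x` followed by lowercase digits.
off 0x04: read 90 02 as big → 0x9002
  opcode bits[15:12]=0x9: bl/J
  imm@[11:0]=0x2 ⇒ $2
  target = base 0x0420 + off 0x04 + 2 + imm 2 = 0x0428

0x0428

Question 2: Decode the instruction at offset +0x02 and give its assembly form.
[02] 57 26 → 0x5726
  op=0x5726>>12=0x5 ⇒ andi (RI)
  rd@[11:8]=0x7 ⇒ sp
  imm@[7:0]=0x26 ⇒ $38

andi sp, $38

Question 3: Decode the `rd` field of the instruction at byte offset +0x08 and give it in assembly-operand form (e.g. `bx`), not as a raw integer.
@+08  big-endian(ec 60) = 0xec60
  top 4b → 0xe → bor [RR]
  [11:8] rd=12 = r12
  [7:4] rs=6 = bp

r12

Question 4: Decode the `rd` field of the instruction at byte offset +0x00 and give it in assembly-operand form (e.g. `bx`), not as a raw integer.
+0x00: b9 f4 ⇒ word 0xb9f4 (big)
  top 4b → 0xb → sbi [RI]
  rd@[11:8]=0x9 ⇒ r9
  imm@[7:0]=0xf4 ⇒ $244

r9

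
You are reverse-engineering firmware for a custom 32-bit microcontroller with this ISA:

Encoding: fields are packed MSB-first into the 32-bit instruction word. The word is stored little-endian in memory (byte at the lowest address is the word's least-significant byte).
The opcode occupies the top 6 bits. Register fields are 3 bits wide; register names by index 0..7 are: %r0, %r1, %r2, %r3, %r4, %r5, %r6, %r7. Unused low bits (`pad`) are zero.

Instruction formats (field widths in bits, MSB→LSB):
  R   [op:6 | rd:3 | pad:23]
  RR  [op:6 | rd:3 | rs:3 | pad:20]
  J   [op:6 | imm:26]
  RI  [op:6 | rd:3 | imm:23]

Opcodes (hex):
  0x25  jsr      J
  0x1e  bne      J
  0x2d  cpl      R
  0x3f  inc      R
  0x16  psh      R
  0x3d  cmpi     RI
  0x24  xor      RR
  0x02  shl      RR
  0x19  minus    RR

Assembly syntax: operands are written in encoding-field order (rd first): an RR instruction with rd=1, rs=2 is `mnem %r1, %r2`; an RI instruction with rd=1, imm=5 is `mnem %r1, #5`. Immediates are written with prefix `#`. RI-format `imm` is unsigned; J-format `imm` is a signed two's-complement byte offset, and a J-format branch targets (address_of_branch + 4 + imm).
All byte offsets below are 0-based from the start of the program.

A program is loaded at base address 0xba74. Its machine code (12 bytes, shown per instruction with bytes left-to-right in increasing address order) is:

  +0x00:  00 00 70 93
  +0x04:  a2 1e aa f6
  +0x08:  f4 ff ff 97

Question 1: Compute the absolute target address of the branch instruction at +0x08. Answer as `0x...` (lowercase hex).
0xba74

off 0x08: read f4 ff ff 97 as little → 0x97fffff4
  opcode bits[31:26]=0x25: jsr/J
  [25:0] imm=67108852 (s26→-12) = #-12
  target = base 0xba74 + off 0x08 + 4 + imm -12 = 0xba74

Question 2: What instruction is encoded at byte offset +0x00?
@+00  little-endian(00 00 70 93) = 0x93700000
  op=0x93700000>>26=0x24 ⇒ xor (RR)
  rd: (w>>23)&0x7=0x6 → %r6
  rs: (w>>20)&0x7=0x7 → %r7

xor %r6, %r7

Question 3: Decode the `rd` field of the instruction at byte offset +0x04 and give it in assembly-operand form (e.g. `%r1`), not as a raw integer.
%r5

+0x04: a2 1e aa f6 ⇒ word 0xf6aa1ea2 (little)
  opcode bits[31:26]=0x3d: cmpi/RI
  [25:23] rd=5 = %r5
  [22:0] imm=2760354 = #2760354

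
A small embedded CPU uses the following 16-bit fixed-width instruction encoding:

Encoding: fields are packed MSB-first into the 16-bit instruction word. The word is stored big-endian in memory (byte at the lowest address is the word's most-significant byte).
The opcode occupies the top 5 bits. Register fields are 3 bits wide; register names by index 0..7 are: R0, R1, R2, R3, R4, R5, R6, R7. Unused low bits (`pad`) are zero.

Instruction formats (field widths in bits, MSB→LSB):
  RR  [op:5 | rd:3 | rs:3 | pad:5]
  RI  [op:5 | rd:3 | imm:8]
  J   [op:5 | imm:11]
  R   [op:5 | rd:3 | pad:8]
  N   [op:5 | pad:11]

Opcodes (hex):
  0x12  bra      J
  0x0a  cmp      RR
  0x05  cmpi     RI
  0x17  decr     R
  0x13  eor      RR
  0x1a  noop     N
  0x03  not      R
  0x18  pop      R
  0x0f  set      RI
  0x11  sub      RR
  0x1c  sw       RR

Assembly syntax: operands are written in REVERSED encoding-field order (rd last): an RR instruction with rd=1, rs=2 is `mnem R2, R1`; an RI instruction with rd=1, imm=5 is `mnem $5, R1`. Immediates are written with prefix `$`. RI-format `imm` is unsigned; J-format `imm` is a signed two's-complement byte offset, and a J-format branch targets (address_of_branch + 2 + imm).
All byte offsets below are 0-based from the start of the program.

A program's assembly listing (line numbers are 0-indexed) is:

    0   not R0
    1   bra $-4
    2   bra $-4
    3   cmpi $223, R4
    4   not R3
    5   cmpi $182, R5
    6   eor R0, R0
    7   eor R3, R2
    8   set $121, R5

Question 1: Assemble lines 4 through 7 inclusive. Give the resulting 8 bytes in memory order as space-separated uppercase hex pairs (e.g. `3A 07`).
1B 00 2D B6 98 00 9A 60

L4: not op=0x3:5|rd=3:3|pad=0:8 ⇒ 0x1b00 ⇒ big 1b 00
L5: cmpi op=0x5:5|rd=5:3|imm=182:8 ⇒ 0x2db6 ⇒ big 2d b6
L6: eor op=0x13:5|rd=0:3|rs=0:3|pad=0:5 ⇒ 0x9800 ⇒ big 98 00
L7: eor op=0x13:5|rd=2:3|rs=3:3|pad=0:5 ⇒ 0x9a60 ⇒ big 9a 60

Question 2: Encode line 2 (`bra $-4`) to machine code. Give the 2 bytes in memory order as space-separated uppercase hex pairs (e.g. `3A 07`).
97 FC

line 2 (bra): pack op=0x12:5|imm=-4:11 = 0x97fc; big→ 97 fc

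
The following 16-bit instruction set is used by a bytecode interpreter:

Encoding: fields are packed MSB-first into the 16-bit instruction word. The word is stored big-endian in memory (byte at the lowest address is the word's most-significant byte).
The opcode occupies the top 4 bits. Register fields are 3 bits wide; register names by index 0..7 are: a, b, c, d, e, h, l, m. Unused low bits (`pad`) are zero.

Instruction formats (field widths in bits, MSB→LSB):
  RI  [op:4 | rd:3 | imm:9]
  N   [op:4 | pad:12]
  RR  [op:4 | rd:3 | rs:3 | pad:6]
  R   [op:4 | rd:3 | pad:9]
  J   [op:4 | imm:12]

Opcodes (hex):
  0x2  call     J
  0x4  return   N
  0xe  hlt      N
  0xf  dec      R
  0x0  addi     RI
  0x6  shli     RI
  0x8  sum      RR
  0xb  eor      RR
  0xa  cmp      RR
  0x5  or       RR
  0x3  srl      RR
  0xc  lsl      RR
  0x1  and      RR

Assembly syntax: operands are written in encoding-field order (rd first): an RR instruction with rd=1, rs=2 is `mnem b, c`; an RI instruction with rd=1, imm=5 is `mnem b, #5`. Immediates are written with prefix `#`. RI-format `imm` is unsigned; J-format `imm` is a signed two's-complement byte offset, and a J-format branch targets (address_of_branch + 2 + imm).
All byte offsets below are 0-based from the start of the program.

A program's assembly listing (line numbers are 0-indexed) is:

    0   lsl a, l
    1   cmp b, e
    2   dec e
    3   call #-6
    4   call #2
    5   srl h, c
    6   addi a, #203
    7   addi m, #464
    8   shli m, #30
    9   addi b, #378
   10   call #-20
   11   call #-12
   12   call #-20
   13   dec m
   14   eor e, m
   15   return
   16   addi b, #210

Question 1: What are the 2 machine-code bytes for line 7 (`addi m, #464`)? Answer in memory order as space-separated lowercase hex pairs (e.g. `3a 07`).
0f d0

L7: addi op=0x0:4|rd=7:3|imm=464:9 ⇒ 0x0fd0 ⇒ big 0f d0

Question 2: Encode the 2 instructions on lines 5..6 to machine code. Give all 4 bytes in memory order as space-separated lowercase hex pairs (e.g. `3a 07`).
5. srl fields op=0x3:4|rd=5:3|rs=2:3|pad=0:6 → word 3a80h → 3a 80
6. addi fields op=0x0:4|rd=0:3|imm=203:9 → word 00cbh → 00 cb

3a 80 00 cb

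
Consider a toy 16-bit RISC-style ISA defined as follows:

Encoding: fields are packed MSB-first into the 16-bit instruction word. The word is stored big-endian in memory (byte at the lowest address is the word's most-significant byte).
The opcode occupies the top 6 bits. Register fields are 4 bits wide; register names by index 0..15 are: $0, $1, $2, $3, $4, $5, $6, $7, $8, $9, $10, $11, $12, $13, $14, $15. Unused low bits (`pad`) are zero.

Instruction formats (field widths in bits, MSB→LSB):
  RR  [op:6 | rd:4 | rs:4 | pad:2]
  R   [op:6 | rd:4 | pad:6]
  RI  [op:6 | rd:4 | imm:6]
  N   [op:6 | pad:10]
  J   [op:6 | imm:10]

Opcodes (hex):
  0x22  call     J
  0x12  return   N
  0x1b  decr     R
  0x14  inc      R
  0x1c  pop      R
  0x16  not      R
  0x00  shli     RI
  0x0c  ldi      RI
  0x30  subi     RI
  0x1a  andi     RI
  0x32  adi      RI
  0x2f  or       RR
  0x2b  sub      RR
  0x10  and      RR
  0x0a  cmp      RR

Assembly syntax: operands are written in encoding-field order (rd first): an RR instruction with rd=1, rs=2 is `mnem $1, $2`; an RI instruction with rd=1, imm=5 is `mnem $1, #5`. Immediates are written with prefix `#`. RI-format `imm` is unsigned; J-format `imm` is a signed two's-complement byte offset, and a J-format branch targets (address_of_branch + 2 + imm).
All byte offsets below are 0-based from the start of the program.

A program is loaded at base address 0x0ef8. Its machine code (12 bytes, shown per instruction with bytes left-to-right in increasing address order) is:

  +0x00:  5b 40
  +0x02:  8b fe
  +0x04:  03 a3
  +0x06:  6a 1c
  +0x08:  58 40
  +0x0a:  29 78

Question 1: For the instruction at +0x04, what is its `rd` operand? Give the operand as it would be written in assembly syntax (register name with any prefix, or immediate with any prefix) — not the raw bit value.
$14

off 0x04: read 03 a3 as big → 0x03a3
  top 6b → 0x0 → shli [RI]
  rd: (w>>6)&0xf=0xe → $14
  imm: (w>>0)&0x3f=0x23 → #35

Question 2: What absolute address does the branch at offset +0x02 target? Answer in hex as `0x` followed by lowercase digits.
0x0efa

@+02  big-endian(8b fe) = 0x8bfe
  opcode bits[15:10]=0x22: call/J
  imm: (w>>0)&0x3ff=0x3fe (s10→-2) → #-2
  target = base 0x0ef8 + off 0x02 + 2 + imm -2 = 0x0efa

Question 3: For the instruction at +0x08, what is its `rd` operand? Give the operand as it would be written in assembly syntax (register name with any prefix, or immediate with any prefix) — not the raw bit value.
off 0x08: read 58 40 as big → 0x5840
  op=0x5840>>10=0x16 ⇒ not (R)
  rd@[9:6]=0x1 ⇒ $1

$1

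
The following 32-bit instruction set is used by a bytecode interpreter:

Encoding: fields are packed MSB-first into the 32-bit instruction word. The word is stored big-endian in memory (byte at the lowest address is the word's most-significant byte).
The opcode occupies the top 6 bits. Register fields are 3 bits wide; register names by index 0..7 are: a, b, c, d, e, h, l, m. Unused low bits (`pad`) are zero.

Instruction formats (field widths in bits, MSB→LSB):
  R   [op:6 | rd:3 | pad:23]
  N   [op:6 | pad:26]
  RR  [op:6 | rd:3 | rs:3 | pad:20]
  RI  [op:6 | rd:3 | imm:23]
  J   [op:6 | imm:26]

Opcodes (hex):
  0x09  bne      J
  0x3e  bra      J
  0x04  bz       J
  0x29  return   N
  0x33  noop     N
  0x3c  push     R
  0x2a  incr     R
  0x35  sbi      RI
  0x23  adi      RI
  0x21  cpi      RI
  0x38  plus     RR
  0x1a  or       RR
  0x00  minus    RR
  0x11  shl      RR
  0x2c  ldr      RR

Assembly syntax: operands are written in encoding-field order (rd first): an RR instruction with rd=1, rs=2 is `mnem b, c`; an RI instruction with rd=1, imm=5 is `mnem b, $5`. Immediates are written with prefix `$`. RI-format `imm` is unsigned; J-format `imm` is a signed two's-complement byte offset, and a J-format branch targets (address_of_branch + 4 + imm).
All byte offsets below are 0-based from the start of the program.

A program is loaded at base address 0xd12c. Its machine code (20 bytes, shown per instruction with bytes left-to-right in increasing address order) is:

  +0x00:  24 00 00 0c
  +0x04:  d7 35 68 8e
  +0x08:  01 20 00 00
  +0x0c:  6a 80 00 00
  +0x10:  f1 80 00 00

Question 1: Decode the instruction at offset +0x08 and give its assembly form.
minus c, c

off 0x08: read 01 20 00 00 as big → 0x01200000
  op=0x01200000>>26=0x0 ⇒ minus (RR)
  rd: (w>>23)&0x7=0x2 → c
  rs: (w>>20)&0x7=0x2 → c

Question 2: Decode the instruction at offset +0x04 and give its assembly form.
sbi l, $3500174

+0x04: d7 35 68 8e ⇒ word 0xd735688e (big)
  opcode bits[31:26]=0x35: sbi/RI
  rd@[25:23]=0x6 ⇒ l
  imm@[22:0]=0x35688e ⇒ $3500174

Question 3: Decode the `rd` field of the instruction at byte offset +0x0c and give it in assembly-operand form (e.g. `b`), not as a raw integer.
h

off 0x0c: read 6a 80 00 00 as big → 0x6a800000
  top 6b → 0x1a → or [RR]
  rd@[25:23]=0x5 ⇒ h
  rs@[22:20]=0x0 ⇒ a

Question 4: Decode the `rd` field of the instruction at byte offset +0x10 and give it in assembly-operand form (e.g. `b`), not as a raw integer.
[10] f1 80 00 00 → 0xf1800000
  op=0xf1800000>>26=0x3c ⇒ push (R)
  [25:23] rd=3 = d

d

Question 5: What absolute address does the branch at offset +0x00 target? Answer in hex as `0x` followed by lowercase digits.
0xd13c

@+00  big-endian(24 00 00 0c) = 0x2400000c
  opcode bits[31:26]=0x9: bne/J
  [25:0] imm=12 = $12
  target = base 0xd12c + off 0x00 + 4 + imm 12 = 0xd13c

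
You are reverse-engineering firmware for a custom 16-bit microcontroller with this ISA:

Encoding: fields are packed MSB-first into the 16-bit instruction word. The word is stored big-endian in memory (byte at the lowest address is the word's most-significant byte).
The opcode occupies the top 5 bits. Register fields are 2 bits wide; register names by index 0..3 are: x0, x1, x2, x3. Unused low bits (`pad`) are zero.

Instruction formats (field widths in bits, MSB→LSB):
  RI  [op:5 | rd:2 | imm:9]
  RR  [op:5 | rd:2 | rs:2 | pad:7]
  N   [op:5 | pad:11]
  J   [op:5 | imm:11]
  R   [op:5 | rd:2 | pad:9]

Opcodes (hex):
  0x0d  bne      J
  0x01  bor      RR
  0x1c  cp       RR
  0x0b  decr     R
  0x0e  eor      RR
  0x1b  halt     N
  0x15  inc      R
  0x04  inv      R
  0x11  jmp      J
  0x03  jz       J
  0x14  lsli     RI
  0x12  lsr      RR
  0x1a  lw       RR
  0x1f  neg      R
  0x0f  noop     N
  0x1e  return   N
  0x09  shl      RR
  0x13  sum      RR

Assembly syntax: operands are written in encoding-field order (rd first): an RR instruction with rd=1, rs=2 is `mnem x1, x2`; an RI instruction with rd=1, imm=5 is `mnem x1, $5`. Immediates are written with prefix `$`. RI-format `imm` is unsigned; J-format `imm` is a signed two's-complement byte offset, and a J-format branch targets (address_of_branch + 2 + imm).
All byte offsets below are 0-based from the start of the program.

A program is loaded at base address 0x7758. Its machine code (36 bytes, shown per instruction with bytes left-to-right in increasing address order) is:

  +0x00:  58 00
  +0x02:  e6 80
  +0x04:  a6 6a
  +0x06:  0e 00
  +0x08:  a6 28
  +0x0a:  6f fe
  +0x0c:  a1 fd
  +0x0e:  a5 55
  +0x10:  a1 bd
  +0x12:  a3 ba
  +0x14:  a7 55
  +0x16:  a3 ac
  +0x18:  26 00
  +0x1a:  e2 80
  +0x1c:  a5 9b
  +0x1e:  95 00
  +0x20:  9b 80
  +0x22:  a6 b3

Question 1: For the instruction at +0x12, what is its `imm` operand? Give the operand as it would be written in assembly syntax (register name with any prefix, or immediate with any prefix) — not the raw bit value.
$442

+0x12: a3 ba ⇒ word 0xa3ba (big)
  opcode bits[15:11]=0x14: lsli/RI
  [10:9] rd=1 = x1
  [8:0] imm=442 = $442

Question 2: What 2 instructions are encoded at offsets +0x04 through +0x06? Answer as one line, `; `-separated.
lsli x3, $106; bor x3, x0

@+04  big-endian(a6 6a) = 0xa66a
  op=0xa66a>>11=0x14 ⇒ lsli (RI)
  [10:9] rd=3 = x3
  [8:0] imm=106 = $106
@+06  big-endian(0e 00) = 0x0e00
  op=0x0e00>>11=0x1 ⇒ bor (RR)
  [10:9] rd=3 = x3
  [8:7] rs=0 = x0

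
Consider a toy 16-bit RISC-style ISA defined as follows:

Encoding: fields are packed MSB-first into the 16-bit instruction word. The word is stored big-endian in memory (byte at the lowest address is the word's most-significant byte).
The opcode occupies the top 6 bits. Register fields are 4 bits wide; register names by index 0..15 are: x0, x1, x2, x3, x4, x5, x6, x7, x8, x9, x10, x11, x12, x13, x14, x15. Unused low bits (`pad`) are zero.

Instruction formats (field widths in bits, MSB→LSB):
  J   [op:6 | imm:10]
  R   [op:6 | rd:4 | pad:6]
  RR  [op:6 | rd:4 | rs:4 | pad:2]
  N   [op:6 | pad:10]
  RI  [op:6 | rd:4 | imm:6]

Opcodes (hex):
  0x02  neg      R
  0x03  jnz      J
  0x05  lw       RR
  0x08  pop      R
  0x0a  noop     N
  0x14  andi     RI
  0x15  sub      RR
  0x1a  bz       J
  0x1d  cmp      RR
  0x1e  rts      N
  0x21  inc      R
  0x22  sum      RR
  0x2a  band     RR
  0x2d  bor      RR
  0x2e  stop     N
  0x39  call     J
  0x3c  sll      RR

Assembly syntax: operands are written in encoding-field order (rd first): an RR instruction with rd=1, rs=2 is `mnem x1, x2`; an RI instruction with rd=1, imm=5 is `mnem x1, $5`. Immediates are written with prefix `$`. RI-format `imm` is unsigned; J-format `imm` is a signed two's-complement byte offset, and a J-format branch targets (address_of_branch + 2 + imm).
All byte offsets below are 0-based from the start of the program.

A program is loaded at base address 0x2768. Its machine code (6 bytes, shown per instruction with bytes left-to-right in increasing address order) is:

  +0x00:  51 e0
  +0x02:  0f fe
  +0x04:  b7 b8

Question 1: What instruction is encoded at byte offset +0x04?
off 0x04: read b7 b8 as big → 0xb7b8
  top 6b → 0x2d → bor [RR]
  rd@[9:6]=0xe ⇒ x14
  rs@[5:2]=0xe ⇒ x14

bor x14, x14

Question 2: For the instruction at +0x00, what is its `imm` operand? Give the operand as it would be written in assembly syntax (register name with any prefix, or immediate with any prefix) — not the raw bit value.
$32

@+00  big-endian(51 e0) = 0x51e0
  op=0x51e0>>10=0x14 ⇒ andi (RI)
  [9:6] rd=7 = x7
  [5:0] imm=32 = $32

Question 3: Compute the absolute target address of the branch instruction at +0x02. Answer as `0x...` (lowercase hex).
@+02  big-endian(0f fe) = 0x0ffe
  op=0x0ffe>>10=0x3 ⇒ jnz (J)
  imm@[9:0]=0x3fe (s10→-2) ⇒ $-2
  target = base 0x2768 + off 0x02 + 2 + imm -2 = 0x276a

0x276a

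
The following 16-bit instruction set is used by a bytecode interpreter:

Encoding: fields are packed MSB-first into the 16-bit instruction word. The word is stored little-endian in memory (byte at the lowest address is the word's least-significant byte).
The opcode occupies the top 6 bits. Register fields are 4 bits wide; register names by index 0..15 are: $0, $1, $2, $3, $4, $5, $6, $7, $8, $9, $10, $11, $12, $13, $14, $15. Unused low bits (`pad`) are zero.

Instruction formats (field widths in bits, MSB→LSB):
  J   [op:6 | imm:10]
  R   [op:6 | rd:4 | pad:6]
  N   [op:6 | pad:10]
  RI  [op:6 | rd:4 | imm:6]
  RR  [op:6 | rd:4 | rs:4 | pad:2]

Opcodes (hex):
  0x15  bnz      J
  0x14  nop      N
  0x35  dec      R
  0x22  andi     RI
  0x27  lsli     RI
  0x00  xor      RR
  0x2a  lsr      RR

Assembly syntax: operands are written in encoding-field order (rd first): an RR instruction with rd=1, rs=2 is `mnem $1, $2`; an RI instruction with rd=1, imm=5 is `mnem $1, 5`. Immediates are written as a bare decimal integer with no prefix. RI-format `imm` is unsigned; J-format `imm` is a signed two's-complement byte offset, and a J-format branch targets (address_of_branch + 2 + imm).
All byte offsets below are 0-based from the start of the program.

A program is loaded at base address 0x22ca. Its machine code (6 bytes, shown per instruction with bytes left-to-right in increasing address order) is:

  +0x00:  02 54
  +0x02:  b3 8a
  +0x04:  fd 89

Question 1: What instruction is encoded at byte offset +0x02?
+0x02: b3 8a ⇒ word 0x8ab3 (little)
  opcode bits[15:10]=0x22: andi/RI
  rd@[9:6]=0xa ⇒ $10
  imm@[5:0]=0x33 ⇒ 51

andi $10, 51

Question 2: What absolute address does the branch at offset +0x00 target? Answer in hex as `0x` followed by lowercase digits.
0x22ce

off 0x00: read 02 54 as little → 0x5402
  top 6b → 0x15 → bnz [J]
  imm@[9:0]=0x2 ⇒ 2
  target = base 0x22ca + off 0x00 + 2 + imm 2 = 0x22ce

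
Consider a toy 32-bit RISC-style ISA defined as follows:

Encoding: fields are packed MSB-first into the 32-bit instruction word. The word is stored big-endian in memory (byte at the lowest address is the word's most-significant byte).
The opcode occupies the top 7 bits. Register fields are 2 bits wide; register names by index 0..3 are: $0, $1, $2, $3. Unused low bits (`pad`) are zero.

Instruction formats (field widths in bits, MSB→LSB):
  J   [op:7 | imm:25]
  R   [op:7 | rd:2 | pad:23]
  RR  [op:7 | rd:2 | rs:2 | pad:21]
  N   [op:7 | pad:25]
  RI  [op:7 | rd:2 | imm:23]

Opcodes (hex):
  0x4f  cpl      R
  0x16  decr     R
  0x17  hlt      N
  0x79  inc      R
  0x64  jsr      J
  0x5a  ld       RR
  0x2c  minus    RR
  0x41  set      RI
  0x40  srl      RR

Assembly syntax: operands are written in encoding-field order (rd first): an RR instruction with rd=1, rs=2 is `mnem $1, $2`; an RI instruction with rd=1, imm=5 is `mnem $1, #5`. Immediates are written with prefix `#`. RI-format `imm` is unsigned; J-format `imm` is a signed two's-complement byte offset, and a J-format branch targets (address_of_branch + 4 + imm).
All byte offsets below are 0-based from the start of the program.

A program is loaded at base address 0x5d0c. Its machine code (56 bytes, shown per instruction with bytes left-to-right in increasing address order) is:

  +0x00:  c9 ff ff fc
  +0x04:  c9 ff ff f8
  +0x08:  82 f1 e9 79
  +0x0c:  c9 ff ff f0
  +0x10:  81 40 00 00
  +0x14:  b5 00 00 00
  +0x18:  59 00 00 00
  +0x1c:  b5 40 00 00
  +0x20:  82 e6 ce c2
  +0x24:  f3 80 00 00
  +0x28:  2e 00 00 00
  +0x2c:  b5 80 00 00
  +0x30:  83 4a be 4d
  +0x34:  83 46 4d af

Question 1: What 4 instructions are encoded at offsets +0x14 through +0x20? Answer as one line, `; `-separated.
ld $2, $0; minus $2, $0; ld $2, $2; set $1, #6737602

+0x14: b5 00 00 00 ⇒ word 0xb5000000 (big)
  op=0xb5000000>>25=0x5a ⇒ ld (RR)
  rd: (w>>23)&0x3=0x2 → $2
  rs: (w>>21)&0x3=0x0 → $0
+0x18: 59 00 00 00 ⇒ word 0x59000000 (big)
  op=0x59000000>>25=0x2c ⇒ minus (RR)
  rd: (w>>23)&0x3=0x2 → $2
  rs: (w>>21)&0x3=0x0 → $0
+0x1c: b5 40 00 00 ⇒ word 0xb5400000 (big)
  op=0xb5400000>>25=0x5a ⇒ ld (RR)
  rd: (w>>23)&0x3=0x2 → $2
  rs: (w>>21)&0x3=0x2 → $2
+0x20: 82 e6 ce c2 ⇒ word 0x82e6cec2 (big)
  op=0x82e6cec2>>25=0x41 ⇒ set (RI)
  rd: (w>>23)&0x3=0x1 → $1
  imm: (w>>0)&0x7fffff=0x66cec2 → #6737602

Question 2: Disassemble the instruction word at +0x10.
srl $2, $2

off 0x10: read 81 40 00 00 as big → 0x81400000
  top 7b → 0x40 → srl [RR]
  rd: (w>>23)&0x3=0x2 → $2
  rs: (w>>21)&0x3=0x2 → $2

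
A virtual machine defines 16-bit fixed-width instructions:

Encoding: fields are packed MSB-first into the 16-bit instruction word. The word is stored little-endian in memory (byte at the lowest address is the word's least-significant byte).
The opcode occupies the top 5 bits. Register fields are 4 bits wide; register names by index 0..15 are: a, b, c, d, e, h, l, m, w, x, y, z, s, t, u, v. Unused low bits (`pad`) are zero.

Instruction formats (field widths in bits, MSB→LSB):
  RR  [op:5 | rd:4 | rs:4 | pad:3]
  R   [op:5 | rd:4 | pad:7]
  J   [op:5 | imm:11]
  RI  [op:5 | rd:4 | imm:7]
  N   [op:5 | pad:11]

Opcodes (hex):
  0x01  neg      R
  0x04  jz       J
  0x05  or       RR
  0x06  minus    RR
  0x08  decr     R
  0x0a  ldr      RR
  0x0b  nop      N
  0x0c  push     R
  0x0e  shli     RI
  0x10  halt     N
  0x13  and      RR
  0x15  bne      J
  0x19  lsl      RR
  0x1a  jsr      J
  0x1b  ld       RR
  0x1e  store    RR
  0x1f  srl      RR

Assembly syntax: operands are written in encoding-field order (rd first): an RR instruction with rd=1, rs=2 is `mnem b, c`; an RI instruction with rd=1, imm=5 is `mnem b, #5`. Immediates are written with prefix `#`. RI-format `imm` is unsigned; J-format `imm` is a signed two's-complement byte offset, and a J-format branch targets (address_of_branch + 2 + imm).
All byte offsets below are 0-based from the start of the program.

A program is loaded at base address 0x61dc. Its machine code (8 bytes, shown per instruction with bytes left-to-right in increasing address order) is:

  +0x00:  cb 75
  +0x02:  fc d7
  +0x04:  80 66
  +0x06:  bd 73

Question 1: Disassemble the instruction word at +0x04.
+0x04: 80 66 ⇒ word 0x6680 (little)
  top 5b → 0xc → push [R]
  rd@[10:7]=0xd ⇒ t

push t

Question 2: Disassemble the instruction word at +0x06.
shli m, #61

[06] bd 73 → 0x73bd
  opcode bits[15:11]=0xe: shli/RI
  [10:7] rd=7 = m
  [6:0] imm=61 = #61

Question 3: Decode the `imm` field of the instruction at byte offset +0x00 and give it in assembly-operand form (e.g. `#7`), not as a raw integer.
#75

off 0x00: read cb 75 as little → 0x75cb
  top 5b → 0xe → shli [RI]
  rd: (w>>7)&0xf=0xb → z
  imm: (w>>0)&0x7f=0x4b → #75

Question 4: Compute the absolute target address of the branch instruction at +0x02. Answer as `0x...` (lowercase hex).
@+02  little-endian(fc d7) = 0xd7fc
  opcode bits[15:11]=0x1a: jsr/J
  imm@[10:0]=0x7fc (s11→-4) ⇒ #-4
  target = base 0x61dc + off 0x02 + 2 + imm -4 = 0x61dc

0x61dc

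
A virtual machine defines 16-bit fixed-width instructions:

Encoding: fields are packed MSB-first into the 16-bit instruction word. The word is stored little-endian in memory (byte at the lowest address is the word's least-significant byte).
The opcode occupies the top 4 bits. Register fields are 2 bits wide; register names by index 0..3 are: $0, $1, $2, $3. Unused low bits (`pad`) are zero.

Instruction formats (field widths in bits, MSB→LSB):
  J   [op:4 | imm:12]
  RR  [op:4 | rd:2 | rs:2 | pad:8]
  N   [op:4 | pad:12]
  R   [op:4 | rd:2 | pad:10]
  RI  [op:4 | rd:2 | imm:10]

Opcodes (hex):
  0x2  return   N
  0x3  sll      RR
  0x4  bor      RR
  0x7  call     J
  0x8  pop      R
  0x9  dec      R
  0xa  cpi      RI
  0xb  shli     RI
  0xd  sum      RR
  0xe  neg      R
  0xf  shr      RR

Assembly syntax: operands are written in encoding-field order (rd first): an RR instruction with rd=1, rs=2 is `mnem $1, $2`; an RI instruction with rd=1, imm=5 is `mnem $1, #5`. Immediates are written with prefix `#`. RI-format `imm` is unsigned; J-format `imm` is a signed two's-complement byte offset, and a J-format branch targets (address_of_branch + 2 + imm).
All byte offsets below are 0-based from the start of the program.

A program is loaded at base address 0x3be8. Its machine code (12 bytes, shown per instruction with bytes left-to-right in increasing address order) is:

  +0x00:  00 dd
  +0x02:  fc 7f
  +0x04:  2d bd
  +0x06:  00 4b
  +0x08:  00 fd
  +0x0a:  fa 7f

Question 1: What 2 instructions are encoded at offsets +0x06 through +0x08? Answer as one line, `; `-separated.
bor $2, $3; shr $3, $1

+0x06: 00 4b ⇒ word 0x4b00 (little)
  top 4b → 0x4 → bor [RR]
  rd@[11:10]=0x2 ⇒ $2
  rs@[9:8]=0x3 ⇒ $3
+0x08: 00 fd ⇒ word 0xfd00 (little)
  top 4b → 0xf → shr [RR]
  rd@[11:10]=0x3 ⇒ $3
  rs@[9:8]=0x1 ⇒ $1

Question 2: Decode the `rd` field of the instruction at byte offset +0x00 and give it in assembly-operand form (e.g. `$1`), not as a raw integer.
$3

@+00  little-endian(00 dd) = 0xdd00
  opcode bits[15:12]=0xd: sum/RR
  [11:10] rd=3 = $3
  [9:8] rs=1 = $1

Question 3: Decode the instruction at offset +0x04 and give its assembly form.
@+04  little-endian(2d bd) = 0xbd2d
  top 4b → 0xb → shli [RI]
  [11:10] rd=3 = $3
  [9:0] imm=301 = #301

shli $3, #301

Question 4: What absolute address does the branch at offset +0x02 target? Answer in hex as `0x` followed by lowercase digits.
0x3be8

[02] fc 7f → 0x7ffc
  op=0x7ffc>>12=0x7 ⇒ call (J)
  imm: (w>>0)&0xfff=0xffc (s12→-4) → #-4
  target = base 0x3be8 + off 0x02 + 2 + imm -4 = 0x3be8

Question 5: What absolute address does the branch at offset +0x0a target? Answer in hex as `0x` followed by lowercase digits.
+0x0a: fa 7f ⇒ word 0x7ffa (little)
  top 4b → 0x7 → call [J]
  [11:0] imm=4090 (s12→-6) = #-6
  target = base 0x3be8 + off 0x0a + 2 + imm -6 = 0x3bee

0x3bee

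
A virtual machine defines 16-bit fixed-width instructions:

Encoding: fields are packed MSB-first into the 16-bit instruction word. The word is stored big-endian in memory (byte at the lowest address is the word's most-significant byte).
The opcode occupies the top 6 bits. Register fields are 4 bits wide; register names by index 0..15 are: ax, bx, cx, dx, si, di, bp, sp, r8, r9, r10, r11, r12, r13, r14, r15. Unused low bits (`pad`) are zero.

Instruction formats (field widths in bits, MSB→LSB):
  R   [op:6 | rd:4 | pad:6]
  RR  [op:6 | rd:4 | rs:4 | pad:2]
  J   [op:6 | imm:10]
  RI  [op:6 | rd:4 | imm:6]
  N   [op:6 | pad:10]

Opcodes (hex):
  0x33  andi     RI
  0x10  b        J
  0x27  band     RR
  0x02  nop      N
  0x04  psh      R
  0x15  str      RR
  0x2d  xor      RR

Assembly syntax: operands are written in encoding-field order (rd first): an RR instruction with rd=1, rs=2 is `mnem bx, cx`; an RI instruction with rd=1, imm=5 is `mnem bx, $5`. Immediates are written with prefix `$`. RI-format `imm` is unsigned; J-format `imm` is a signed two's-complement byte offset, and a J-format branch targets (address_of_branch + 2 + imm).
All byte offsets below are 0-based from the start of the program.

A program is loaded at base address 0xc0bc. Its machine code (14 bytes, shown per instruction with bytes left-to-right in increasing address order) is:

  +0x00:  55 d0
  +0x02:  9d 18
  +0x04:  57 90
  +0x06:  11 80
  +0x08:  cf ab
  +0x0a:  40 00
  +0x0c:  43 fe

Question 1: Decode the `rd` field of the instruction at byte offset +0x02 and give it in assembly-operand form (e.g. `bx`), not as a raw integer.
si

@+02  big-endian(9d 18) = 0x9d18
  opcode bits[15:10]=0x27: band/RR
  rd@[9:6]=0x4 ⇒ si
  rs@[5:2]=0x6 ⇒ bp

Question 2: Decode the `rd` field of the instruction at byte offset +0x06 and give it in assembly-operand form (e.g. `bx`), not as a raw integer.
bp

[06] 11 80 → 0x1180
  op=0x1180>>10=0x4 ⇒ psh (R)
  [9:6] rd=6 = bp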